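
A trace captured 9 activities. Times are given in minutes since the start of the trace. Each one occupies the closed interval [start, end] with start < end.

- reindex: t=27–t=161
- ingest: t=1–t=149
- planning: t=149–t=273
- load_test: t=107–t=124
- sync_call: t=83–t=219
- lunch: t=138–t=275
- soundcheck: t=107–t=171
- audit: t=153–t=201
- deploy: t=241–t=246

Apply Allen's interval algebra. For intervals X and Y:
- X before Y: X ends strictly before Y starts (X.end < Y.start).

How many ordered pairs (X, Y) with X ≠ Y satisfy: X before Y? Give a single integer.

Checking all 72 ordered pairs for relation 'before'; matching pairs in alphabetical order:
(audit, deploy): audit before deploy ✓
(ingest, audit): ingest before audit ✓
(ingest, deploy): ingest before deploy ✓
(load_test, audit): load_test before audit ✓
(load_test, deploy): load_test before deploy ✓
(load_test, lunch): load_test before lunch ✓
(load_test, planning): load_test before planning ✓
(reindex, deploy): reindex before deploy ✓
(soundcheck, deploy): soundcheck before deploy ✓
(sync_call, deploy): sync_call before deploy ✓
Count: 10.

10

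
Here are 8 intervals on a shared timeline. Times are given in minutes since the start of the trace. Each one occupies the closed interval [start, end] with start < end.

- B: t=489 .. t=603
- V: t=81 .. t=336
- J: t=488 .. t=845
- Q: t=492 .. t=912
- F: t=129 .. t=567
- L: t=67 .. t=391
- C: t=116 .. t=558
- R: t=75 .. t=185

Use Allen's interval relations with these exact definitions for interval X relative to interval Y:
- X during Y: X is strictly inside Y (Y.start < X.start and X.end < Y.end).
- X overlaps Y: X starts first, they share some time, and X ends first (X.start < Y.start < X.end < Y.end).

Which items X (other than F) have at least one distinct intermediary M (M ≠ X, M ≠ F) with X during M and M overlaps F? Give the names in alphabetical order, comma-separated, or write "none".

R, V

Target F = [t=129, t=567].
Intermediaries M with M overlaps F: C, L, R, V.
Via C — items with X during C: none.
Via L — items with X during L: R, V.
Via R — items with X during R: none.
Via V — items with X during V: none.
Union: R, V.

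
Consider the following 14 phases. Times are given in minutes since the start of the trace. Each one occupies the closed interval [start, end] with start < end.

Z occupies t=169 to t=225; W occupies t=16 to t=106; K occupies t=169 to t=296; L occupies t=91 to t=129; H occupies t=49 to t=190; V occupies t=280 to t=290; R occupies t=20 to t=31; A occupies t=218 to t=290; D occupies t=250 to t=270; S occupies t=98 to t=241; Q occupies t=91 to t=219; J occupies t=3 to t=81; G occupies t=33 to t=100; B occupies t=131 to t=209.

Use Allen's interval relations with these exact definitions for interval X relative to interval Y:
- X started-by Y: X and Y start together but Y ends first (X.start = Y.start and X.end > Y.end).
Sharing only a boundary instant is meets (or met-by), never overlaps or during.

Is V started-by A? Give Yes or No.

No

V = [t=280, t=290], A = [t=218, t=290].
Actual relation of V to A: finishes.
Asked whether 'started-by' holds → No.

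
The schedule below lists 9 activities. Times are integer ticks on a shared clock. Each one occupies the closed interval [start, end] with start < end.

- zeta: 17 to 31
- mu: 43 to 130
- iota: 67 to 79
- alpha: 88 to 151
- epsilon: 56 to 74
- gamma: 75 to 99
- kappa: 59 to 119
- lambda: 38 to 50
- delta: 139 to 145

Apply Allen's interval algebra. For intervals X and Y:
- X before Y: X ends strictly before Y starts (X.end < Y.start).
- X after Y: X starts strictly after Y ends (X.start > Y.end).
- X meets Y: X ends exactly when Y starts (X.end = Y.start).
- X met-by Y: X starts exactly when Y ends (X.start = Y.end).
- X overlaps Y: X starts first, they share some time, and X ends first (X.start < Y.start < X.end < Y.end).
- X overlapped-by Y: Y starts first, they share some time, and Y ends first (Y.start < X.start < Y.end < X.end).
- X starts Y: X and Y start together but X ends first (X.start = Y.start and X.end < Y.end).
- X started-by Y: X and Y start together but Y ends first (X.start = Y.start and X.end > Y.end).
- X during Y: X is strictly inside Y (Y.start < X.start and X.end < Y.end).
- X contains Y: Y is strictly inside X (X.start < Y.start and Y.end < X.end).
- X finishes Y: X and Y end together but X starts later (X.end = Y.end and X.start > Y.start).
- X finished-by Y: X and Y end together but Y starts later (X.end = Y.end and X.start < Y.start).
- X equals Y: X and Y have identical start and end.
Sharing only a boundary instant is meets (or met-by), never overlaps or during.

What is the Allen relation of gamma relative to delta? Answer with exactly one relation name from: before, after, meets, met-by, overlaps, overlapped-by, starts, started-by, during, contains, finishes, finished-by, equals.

before

gamma = [75, 99]; delta = [139, 145].
Compare endpoints: gamma.start < delta.start, gamma.start < delta.end, gamma.end < delta.start, gamma.end < delta.end.
That pattern is 'before'.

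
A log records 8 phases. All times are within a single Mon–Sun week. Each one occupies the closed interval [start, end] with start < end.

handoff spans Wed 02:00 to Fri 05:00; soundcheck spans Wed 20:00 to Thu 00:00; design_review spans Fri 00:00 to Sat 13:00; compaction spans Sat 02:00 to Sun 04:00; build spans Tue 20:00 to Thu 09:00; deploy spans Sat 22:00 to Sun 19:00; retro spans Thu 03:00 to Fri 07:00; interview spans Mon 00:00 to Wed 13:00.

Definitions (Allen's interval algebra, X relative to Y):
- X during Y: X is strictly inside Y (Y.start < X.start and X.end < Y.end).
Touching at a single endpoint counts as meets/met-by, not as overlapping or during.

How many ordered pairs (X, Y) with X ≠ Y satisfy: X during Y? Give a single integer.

2

Checking all 56 ordered pairs for relation 'during'; matching pairs in alphabetical order:
(soundcheck, build): soundcheck during build ✓
(soundcheck, handoff): soundcheck during handoff ✓
Count: 2.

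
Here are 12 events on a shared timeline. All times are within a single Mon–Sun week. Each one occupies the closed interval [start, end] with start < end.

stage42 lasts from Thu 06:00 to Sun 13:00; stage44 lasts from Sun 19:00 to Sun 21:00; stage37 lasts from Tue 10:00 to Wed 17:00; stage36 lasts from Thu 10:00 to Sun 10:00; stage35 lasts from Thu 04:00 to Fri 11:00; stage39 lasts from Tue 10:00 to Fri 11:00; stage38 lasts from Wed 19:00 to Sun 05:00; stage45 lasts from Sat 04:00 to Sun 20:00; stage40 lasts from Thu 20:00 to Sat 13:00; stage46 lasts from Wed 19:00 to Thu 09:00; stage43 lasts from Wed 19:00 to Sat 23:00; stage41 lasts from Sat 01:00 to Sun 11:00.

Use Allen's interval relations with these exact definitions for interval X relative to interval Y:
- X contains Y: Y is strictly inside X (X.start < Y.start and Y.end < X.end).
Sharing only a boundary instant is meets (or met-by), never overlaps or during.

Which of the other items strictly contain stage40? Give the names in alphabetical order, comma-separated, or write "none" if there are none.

stage36, stage38, stage42, stage43

Target stage40 = [Thu 20:00, Sat 13:00].
stage35 [Thu 04:00, Fri 11:00] → overlaps → no.
stage36 [Thu 10:00, Sun 10:00] → contains → yes.
stage37 [Tue 10:00, Wed 17:00] → before → no.
stage38 [Wed 19:00, Sun 05:00] → contains → yes.
stage39 [Tue 10:00, Fri 11:00] → overlaps → no.
stage41 [Sat 01:00, Sun 11:00] → overlapped-by → no.
stage42 [Thu 06:00, Sun 13:00] → contains → yes.
stage43 [Wed 19:00, Sat 23:00] → contains → yes.
stage44 [Sun 19:00, Sun 21:00] → after → no.
stage45 [Sat 04:00, Sun 20:00] → overlapped-by → no.
stage46 [Wed 19:00, Thu 09:00] → before → no.
Result: stage36, stage38, stage42, stage43.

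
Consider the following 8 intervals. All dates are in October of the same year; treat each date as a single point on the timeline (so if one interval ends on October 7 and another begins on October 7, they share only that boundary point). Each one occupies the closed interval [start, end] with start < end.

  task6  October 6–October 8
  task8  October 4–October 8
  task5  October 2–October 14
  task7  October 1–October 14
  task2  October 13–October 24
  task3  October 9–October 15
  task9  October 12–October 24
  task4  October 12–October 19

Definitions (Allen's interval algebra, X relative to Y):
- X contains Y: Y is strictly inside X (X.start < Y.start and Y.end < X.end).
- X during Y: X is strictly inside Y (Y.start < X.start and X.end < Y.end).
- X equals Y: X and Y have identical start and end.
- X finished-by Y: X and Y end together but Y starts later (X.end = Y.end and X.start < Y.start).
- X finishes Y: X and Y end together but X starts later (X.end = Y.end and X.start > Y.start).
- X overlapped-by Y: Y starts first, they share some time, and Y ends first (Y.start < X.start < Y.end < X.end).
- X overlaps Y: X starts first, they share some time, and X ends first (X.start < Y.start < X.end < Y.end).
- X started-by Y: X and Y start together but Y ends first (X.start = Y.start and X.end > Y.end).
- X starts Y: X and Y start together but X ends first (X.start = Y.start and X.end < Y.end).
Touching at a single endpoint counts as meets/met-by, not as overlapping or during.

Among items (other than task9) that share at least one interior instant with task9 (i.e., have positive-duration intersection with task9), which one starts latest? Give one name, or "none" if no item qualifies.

task2

Target task9 = [October 12, October 24].
task2 [October 13, October 24] → finishes → candidate.
task3 [October 9, October 15] → overlaps → candidate.
task4 [October 12, October 19] → starts → candidate.
task5 [October 2, October 14] → overlaps → candidate.
task6 [October 6, October 8] → before → excluded.
task7 [October 1, October 14] → overlaps → candidate.
task8 [October 4, October 8] → before → excluded.
Among candidates, latest start is October 13 → task2.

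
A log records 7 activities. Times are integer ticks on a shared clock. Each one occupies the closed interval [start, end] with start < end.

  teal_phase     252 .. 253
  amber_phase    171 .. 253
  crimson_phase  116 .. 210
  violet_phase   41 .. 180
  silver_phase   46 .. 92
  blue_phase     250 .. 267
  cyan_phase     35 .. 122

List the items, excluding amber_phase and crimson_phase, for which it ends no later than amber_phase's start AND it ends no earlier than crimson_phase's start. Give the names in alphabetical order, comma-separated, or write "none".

cyan_phase

Conditions: its end is no later than amber_phase's start (X.end <= 171) AND its end is no earlier than crimson_phase's start (X.end >= 116).
blue_phase: end 267 <= 171? ✗; end 267 >= 116? ✓ → no.
cyan_phase: end 122 <= 171? ✓; end 122 >= 116? ✓ → yes.
silver_phase: end 92 <= 171? ✓; end 92 >= 116? ✗ → no.
teal_phase: end 253 <= 171? ✗; end 253 >= 116? ✓ → no.
violet_phase: end 180 <= 171? ✗; end 180 >= 116? ✓ → no.
Result: cyan_phase.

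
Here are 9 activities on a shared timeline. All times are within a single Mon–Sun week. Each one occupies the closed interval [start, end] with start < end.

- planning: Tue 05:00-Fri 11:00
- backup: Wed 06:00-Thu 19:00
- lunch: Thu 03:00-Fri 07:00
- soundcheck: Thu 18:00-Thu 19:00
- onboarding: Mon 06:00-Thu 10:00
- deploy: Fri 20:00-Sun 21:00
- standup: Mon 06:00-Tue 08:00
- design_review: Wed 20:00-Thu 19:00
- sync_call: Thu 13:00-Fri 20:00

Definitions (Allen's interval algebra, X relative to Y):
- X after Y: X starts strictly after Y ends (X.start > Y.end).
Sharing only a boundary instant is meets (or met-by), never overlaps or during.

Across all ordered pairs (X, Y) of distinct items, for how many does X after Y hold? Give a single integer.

Checking all 72 ordered pairs for relation 'after'; matching pairs in alphabetical order:
(backup, standup): backup after standup ✓
(deploy, backup): deploy after backup ✓
(deploy, design_review): deploy after design_review ✓
(deploy, lunch): deploy after lunch ✓
(deploy, onboarding): deploy after onboarding ✓
(deploy, planning): deploy after planning ✓
(deploy, soundcheck): deploy after soundcheck ✓
(deploy, standup): deploy after standup ✓
(design_review, standup): design_review after standup ✓
(lunch, standup): lunch after standup ✓
(soundcheck, onboarding): soundcheck after onboarding ✓
(soundcheck, standup): soundcheck after standup ✓
(sync_call, onboarding): sync_call after onboarding ✓
(sync_call, standup): sync_call after standup ✓
Count: 14.

14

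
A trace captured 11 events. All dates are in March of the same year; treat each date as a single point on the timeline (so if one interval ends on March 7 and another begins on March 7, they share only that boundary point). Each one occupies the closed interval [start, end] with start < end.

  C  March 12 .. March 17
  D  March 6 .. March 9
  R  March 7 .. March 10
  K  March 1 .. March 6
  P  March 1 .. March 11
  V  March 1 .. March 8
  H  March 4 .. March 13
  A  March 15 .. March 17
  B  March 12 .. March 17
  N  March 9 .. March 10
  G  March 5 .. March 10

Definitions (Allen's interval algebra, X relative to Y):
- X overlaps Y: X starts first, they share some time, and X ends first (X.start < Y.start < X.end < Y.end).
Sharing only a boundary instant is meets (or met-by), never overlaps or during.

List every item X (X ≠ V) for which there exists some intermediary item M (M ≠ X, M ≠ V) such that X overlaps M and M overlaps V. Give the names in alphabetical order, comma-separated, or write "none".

none

Target V = [March 1, March 8].
Intermediaries M with M overlaps V: none.
Union: none.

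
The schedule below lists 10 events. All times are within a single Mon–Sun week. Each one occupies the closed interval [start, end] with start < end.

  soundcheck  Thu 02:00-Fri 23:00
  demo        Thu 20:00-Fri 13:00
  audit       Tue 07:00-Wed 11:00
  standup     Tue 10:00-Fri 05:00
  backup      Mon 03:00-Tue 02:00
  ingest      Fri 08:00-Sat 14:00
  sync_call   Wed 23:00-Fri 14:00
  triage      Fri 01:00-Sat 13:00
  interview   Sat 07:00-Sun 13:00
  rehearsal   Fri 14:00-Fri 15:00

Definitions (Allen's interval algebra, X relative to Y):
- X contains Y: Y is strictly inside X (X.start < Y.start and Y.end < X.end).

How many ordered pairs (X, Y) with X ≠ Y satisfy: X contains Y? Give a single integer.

5

Checking all 90 ordered pairs for relation 'contains'; matching pairs in alphabetical order:
(ingest, rehearsal): ingest contains rehearsal ✓
(soundcheck, demo): soundcheck contains demo ✓
(soundcheck, rehearsal): soundcheck contains rehearsal ✓
(sync_call, demo): sync_call contains demo ✓
(triage, rehearsal): triage contains rehearsal ✓
Count: 5.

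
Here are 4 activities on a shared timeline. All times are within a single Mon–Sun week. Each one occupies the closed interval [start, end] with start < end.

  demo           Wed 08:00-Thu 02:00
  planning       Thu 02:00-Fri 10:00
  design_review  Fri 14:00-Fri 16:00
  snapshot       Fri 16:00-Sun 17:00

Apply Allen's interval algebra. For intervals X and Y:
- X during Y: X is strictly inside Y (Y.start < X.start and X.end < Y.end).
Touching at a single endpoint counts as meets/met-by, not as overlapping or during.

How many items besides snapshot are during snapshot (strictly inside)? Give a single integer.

Target snapshot = [Fri 16:00, Sun 17:00].
demo [Wed 08:00, Thu 02:00] → before → no.
design_review [Fri 14:00, Fri 16:00] → meets → no.
planning [Thu 02:00, Fri 10:00] → before → no.
Total: 0.

0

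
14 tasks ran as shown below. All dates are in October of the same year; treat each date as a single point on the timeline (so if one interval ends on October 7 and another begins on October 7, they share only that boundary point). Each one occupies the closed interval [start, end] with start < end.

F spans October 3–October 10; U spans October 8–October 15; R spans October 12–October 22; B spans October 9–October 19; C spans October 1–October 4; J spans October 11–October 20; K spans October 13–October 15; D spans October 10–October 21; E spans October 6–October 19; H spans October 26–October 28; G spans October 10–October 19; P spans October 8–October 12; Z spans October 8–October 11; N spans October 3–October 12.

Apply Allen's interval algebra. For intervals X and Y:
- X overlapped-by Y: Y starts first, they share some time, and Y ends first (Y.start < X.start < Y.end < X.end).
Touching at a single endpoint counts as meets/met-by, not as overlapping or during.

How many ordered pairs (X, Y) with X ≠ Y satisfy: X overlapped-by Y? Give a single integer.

35

Checking all 182 ordered pairs for relation 'overlapped-by'; matching pairs in alphabetical order:
(B, F): B overlapped-by F ✓
(B, N): B overlapped-by N ✓
(B, P): B overlapped-by P ✓
(B, U): B overlapped-by U ✓
(B, Z): B overlapped-by Z ✓
(D, B): D overlapped-by B ✓
(D, E): D overlapped-by E ✓
(D, N): D overlapped-by N ✓
(D, P): D overlapped-by P ✓
(D, U): D overlapped-by U ✓
(D, Z): D overlapped-by Z ✓
(E, F): E overlapped-by F ✓
(E, N): E overlapped-by N ✓
(F, C): F overlapped-by C ✓
(G, N): G overlapped-by N ✓
(G, P): G overlapped-by P ✓
(G, U): G overlapped-by U ✓
(G, Z): G overlapped-by Z ✓
(J, B): J overlapped-by B ✓
(J, E): J overlapped-by E ✓
(J, G): J overlapped-by G ✓
(J, N): J overlapped-by N ✓
(J, P): J overlapped-by P ✓
(J, U): J overlapped-by U ✓
... plus 11 further pairs not listed.
Count: 35.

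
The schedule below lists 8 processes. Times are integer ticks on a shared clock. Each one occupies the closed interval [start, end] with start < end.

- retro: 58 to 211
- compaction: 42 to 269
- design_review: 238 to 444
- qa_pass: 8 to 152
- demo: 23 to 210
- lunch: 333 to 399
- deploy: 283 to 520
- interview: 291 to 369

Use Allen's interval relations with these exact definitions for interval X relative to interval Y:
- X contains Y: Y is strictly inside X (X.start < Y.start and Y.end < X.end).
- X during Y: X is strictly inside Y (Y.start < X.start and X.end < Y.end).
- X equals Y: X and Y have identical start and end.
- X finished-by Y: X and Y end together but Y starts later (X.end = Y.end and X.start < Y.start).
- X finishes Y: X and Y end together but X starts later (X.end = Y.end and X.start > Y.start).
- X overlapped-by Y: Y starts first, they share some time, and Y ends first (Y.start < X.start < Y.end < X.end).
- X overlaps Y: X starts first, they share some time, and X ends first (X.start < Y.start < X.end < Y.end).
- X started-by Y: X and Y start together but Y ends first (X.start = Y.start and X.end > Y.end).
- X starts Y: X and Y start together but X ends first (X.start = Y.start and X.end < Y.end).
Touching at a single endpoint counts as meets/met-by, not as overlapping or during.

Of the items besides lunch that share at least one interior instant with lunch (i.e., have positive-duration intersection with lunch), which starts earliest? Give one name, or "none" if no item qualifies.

design_review

Target lunch = [333, 399].
compaction [42, 269] → before → excluded.
demo [23, 210] → before → excluded.
deploy [283, 520] → contains → candidate.
design_review [238, 444] → contains → candidate.
interview [291, 369] → overlaps → candidate.
qa_pass [8, 152] → before → excluded.
retro [58, 211] → before → excluded.
Among candidates, earliest start is 238 → design_review.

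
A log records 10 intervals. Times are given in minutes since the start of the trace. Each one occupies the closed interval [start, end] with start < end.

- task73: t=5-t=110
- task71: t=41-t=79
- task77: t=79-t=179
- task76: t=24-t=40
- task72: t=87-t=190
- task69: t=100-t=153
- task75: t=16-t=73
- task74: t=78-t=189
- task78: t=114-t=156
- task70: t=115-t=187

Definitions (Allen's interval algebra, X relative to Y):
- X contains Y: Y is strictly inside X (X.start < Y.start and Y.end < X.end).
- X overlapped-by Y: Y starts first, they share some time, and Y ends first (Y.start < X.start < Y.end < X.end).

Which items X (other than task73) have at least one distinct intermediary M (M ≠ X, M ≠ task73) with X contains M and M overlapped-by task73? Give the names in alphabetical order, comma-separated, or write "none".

Target task73 = [t=5, t=110].
Intermediaries M with M overlapped-by task73: task69, task72, task74, task77.
Via task69 — items with X contains task69: task72, task74, task77.
Via task72 — items with X contains task72: none.
Via task74 — items with X contains task74: none.
Via task77 — items with X contains task77: task74.
Union: task72, task74, task77.

task72, task74, task77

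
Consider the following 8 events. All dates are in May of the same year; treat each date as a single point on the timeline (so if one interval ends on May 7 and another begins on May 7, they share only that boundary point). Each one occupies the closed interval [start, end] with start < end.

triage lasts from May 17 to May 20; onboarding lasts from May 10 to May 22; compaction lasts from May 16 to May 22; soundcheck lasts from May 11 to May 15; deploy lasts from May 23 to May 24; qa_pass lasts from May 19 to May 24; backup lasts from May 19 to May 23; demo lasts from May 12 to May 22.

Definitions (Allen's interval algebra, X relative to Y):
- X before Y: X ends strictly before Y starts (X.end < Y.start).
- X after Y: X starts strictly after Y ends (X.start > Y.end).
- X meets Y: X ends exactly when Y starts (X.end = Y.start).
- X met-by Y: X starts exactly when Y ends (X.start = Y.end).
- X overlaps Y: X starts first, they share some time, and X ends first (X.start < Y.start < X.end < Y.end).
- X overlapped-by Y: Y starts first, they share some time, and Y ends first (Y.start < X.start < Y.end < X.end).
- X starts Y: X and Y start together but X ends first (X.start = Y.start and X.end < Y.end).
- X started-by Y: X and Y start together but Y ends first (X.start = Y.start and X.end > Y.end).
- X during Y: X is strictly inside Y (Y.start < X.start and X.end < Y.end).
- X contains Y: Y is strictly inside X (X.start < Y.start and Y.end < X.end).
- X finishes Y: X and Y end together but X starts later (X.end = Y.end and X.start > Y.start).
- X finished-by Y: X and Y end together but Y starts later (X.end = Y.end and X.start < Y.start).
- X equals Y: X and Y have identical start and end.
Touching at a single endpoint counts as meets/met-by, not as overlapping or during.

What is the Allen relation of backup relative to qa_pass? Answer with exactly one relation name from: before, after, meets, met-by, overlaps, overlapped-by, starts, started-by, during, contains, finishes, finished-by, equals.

starts

backup = [May 19, May 23]; qa_pass = [May 19, May 24].
Compare endpoints: backup.start = qa_pass.start, backup.start < qa_pass.end, backup.end > qa_pass.start, backup.end < qa_pass.end.
That pattern is 'starts'.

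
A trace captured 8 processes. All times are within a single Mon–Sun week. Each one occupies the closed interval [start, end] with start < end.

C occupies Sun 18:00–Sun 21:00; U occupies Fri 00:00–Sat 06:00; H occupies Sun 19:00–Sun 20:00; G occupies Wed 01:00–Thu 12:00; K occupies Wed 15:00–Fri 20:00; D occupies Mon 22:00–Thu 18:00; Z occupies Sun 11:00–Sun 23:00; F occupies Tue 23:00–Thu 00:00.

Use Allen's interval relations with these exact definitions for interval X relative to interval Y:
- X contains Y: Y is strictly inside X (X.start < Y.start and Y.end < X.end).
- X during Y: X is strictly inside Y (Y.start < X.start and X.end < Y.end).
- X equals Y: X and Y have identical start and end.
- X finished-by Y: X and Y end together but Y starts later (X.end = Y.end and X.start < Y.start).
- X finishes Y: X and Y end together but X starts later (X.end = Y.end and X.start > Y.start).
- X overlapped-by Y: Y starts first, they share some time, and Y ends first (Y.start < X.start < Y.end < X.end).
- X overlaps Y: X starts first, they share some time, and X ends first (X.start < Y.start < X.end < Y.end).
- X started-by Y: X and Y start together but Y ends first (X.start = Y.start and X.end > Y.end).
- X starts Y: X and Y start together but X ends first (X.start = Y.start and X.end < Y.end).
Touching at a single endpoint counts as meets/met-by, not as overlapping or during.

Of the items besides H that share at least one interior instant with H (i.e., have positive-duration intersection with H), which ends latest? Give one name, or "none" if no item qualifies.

Target H = [Sun 19:00, Sun 20:00].
C [Sun 18:00, Sun 21:00] → contains → candidate.
D [Mon 22:00, Thu 18:00] → before → excluded.
F [Tue 23:00, Thu 00:00] → before → excluded.
G [Wed 01:00, Thu 12:00] → before → excluded.
K [Wed 15:00, Fri 20:00] → before → excluded.
U [Fri 00:00, Sat 06:00] → before → excluded.
Z [Sun 11:00, Sun 23:00] → contains → candidate.
Among candidates, latest end is Sun 23:00 → Z.

Z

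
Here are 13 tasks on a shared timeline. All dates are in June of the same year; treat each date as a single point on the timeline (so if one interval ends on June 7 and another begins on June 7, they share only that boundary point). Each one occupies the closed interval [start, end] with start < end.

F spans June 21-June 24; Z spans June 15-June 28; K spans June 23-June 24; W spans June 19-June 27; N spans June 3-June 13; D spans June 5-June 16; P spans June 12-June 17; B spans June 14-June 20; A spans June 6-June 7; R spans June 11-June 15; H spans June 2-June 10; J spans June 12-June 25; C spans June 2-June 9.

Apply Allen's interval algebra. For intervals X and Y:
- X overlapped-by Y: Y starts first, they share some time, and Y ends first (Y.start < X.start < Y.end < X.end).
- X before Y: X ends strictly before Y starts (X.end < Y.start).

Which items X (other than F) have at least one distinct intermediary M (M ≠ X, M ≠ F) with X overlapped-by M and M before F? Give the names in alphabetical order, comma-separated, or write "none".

B, D, J, N, P, R, W, Z

Target F = [June 21, June 24].
Intermediaries M with M before F: A, B, C, D, H, N, P, R.
Via A — items with X overlapped-by A: none.
Via B — items with X overlapped-by B: W, Z.
Via C — items with X overlapped-by C: D, N.
Via D — items with X overlapped-by D: B, J, P, Z.
Via H — items with X overlapped-by H: D, N.
Via N — items with X overlapped-by N: D, J, P, R.
Via P — items with X overlapped-by P: B, Z.
Via R — items with X overlapped-by R: B, J, P.
Union: B, D, J, N, P, R, W, Z.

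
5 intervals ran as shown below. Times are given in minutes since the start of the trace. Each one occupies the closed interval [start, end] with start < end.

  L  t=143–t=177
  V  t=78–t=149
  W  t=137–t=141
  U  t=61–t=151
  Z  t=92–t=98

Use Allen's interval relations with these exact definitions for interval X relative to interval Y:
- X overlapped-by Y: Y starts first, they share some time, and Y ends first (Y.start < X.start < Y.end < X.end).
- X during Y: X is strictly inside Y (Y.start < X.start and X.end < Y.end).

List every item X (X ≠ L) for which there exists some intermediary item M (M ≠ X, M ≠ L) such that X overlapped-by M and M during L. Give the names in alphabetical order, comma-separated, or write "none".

none

Target L = [t=143, t=177].
Intermediaries M with M during L: none.
Union: none.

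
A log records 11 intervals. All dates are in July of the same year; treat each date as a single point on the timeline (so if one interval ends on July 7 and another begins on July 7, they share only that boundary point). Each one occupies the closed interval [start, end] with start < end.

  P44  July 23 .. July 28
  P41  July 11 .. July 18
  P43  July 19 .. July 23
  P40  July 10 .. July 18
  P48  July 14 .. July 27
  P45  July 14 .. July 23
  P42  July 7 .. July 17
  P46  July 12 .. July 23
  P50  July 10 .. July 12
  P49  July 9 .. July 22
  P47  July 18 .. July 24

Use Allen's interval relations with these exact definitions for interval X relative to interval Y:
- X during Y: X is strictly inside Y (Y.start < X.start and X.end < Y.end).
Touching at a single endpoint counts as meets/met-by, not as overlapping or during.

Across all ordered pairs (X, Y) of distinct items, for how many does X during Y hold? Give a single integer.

7

Checking all 110 ordered pairs for relation 'during'; matching pairs in alphabetical order:
(P40, P49): P40 during P49 ✓
(P41, P49): P41 during P49 ✓
(P43, P47): P43 during P47 ✓
(P43, P48): P43 during P48 ✓
(P47, P48): P47 during P48 ✓
(P50, P42): P50 during P42 ✓
(P50, P49): P50 during P49 ✓
Count: 7.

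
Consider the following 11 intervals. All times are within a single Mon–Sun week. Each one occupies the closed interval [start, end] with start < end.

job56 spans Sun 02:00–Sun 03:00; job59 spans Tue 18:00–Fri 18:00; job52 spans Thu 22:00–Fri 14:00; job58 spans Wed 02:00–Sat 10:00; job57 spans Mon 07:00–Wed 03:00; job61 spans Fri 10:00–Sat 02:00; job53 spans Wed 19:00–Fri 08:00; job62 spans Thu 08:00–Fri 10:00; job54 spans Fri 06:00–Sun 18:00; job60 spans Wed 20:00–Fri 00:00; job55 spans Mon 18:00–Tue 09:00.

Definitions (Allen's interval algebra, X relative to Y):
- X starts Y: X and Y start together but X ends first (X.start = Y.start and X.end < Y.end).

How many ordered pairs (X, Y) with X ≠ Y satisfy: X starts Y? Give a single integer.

0

Checking all 110 ordered pairs for relation 'starts'; matching pairs in alphabetical order:
No pair satisfies it.
Count: 0.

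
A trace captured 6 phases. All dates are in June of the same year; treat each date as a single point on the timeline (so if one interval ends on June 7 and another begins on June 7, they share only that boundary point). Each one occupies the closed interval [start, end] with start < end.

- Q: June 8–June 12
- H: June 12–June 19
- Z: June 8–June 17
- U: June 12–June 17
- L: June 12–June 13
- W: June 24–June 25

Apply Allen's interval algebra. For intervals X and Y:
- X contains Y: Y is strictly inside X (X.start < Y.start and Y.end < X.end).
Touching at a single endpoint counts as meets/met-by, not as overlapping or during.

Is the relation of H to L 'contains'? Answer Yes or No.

H = [June 12, June 19], L = [June 12, June 13].
Actual relation of H to L: started-by.
Asked whether 'contains' holds → No.

No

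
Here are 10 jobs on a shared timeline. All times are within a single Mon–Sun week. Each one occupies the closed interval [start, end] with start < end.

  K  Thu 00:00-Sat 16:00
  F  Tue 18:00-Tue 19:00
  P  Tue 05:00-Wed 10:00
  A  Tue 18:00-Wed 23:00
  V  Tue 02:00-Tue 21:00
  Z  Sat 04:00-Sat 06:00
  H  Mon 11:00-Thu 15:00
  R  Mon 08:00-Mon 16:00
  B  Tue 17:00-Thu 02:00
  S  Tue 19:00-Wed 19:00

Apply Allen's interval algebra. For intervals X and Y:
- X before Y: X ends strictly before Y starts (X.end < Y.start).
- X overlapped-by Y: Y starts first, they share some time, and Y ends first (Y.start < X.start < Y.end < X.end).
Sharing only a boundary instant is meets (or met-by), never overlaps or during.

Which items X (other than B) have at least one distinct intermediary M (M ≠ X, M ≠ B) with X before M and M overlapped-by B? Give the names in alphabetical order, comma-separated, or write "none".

Target B = [Tue 17:00, Thu 02:00].
Intermediaries M with M overlapped-by B: K.
Via K — items with X before K: A, F, P, R, S, V.
Union: A, F, P, R, S, V.

A, F, P, R, S, V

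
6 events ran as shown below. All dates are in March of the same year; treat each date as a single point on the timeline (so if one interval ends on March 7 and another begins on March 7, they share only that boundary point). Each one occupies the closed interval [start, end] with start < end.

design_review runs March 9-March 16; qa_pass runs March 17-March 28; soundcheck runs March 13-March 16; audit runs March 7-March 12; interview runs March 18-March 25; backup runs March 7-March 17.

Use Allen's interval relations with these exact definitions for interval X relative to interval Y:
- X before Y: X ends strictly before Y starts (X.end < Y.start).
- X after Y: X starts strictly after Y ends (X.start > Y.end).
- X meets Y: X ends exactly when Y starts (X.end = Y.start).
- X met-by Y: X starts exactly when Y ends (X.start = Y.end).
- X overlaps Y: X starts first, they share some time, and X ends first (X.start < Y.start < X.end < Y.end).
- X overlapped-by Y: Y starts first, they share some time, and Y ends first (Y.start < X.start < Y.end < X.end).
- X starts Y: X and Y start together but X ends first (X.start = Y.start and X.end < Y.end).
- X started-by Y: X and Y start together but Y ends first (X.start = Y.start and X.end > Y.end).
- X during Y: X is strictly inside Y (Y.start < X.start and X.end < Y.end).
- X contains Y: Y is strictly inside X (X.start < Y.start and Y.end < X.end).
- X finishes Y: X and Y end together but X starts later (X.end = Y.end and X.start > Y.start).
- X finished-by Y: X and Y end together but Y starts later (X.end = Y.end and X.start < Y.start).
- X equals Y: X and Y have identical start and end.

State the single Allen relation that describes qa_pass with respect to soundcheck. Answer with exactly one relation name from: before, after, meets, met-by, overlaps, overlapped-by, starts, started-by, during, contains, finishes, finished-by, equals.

after

qa_pass = [March 17, March 28]; soundcheck = [March 13, March 16].
Compare endpoints: qa_pass.start > soundcheck.start, qa_pass.start > soundcheck.end, qa_pass.end > soundcheck.start, qa_pass.end > soundcheck.end.
That pattern is 'after'.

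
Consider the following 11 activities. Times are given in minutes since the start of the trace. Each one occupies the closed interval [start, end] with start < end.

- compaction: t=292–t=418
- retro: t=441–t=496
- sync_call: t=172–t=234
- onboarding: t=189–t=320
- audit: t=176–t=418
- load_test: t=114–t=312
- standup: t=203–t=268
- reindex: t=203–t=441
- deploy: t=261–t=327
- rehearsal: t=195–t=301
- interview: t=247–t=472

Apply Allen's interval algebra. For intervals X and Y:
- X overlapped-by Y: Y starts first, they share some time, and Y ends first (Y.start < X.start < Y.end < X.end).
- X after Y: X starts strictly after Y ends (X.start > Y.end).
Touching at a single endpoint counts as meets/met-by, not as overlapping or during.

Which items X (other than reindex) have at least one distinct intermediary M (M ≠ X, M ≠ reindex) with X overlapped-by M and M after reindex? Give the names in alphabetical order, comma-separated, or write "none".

Target reindex = [t=203, t=441].
Intermediaries M with M after reindex: none.
Union: none.

none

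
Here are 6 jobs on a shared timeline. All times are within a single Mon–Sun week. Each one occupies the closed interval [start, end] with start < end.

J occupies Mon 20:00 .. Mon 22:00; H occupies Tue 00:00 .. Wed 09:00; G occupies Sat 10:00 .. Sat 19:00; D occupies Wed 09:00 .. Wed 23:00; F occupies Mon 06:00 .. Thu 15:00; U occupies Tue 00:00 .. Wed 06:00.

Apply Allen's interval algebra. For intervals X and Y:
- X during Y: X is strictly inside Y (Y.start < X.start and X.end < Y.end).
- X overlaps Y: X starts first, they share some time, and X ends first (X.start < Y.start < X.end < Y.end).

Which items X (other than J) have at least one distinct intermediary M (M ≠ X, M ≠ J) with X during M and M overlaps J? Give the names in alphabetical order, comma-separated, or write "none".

none

Target J = [Mon 20:00, Mon 22:00].
Intermediaries M with M overlaps J: none.
Union: none.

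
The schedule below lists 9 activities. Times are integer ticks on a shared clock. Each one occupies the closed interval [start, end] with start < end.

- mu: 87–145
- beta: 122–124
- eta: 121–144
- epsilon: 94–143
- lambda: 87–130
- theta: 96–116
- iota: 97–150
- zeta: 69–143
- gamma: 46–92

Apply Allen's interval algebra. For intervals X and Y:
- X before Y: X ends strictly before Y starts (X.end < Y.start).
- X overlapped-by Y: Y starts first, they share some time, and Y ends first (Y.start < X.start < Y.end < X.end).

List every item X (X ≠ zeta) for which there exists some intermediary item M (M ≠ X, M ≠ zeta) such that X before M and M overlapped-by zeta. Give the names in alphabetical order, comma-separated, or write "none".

Target zeta = [69, 143].
Intermediaries M with M overlapped-by zeta: eta, iota, mu.
Via eta — items with X before eta: gamma, theta.
Via iota — items with X before iota: gamma.
Via mu — items with X before mu: none.
Union: gamma, theta.

gamma, theta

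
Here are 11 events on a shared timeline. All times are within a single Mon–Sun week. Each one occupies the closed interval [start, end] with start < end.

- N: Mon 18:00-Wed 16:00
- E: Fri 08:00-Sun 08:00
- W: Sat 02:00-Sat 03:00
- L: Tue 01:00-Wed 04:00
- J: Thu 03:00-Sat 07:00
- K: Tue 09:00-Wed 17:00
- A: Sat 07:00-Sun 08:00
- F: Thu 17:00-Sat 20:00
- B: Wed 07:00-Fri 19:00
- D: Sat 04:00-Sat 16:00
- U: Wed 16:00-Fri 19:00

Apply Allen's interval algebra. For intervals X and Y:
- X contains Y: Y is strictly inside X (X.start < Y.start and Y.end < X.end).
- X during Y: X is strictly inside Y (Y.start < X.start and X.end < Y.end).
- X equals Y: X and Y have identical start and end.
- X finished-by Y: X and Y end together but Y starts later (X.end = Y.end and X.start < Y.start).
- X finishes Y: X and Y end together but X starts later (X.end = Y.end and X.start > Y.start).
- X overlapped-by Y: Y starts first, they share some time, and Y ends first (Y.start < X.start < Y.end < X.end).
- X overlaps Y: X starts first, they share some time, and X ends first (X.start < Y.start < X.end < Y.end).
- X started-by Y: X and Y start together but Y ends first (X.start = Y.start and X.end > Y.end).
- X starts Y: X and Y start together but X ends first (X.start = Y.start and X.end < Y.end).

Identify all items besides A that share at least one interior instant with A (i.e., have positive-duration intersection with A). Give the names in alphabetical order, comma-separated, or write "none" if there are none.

D, E, F

Target A = [Sat 07:00, Sun 08:00].
B [Wed 07:00, Fri 19:00] → before → no.
D [Sat 04:00, Sat 16:00] → overlaps → yes.
E [Fri 08:00, Sun 08:00] → finished-by → yes.
F [Thu 17:00, Sat 20:00] → overlaps → yes.
J [Thu 03:00, Sat 07:00] → meets → no.
K [Tue 09:00, Wed 17:00] → before → no.
L [Tue 01:00, Wed 04:00] → before → no.
N [Mon 18:00, Wed 16:00] → before → no.
U [Wed 16:00, Fri 19:00] → before → no.
W [Sat 02:00, Sat 03:00] → before → no.
Result: D, E, F.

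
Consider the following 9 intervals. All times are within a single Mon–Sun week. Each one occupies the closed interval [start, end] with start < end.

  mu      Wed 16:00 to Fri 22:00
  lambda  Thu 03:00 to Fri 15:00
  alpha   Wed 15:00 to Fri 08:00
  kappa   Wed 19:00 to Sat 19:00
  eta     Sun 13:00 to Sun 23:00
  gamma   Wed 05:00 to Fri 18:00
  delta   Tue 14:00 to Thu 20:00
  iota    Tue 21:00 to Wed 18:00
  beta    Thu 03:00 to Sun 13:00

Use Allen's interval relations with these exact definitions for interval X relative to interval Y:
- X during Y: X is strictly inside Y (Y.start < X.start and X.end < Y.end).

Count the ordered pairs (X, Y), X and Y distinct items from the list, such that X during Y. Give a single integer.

5

Checking all 72 ordered pairs for relation 'during'; matching pairs in alphabetical order:
(alpha, gamma): alpha during gamma ✓
(iota, delta): iota during delta ✓
(lambda, gamma): lambda during gamma ✓
(lambda, kappa): lambda during kappa ✓
(lambda, mu): lambda during mu ✓
Count: 5.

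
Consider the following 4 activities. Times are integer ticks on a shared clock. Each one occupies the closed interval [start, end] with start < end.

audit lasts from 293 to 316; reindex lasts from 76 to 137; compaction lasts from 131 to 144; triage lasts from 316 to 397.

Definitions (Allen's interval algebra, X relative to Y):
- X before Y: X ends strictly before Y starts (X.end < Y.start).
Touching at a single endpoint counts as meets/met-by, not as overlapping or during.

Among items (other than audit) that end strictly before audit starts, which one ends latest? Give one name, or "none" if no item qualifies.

compaction

Target audit = [293, 316].
compaction [131, 144] → before → candidate.
reindex [76, 137] → before → candidate.
triage [316, 397] → met-by → excluded.
Among candidates, latest end is 144 → compaction.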